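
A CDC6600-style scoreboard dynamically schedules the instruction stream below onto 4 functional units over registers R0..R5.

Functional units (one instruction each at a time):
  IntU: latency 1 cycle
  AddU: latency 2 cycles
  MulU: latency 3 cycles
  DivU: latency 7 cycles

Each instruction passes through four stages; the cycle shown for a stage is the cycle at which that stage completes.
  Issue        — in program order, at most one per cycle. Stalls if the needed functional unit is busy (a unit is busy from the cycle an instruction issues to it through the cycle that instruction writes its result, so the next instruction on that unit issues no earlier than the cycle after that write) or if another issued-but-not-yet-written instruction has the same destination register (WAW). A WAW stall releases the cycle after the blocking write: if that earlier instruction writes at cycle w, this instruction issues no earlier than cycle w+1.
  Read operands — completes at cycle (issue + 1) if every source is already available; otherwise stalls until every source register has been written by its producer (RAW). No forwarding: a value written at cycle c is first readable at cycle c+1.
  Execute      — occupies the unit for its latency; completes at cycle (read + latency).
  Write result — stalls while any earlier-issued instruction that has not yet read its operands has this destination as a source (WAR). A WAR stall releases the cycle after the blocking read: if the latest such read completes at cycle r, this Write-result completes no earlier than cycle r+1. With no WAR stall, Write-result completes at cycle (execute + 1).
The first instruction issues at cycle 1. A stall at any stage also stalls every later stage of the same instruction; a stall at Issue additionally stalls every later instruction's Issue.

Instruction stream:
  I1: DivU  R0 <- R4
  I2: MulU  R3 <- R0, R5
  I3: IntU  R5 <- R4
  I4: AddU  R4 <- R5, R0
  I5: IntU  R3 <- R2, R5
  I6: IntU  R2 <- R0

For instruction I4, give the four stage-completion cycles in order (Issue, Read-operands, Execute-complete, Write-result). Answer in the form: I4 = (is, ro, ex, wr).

I4 = (4, 13, 15, 16)

t=1  I1 dispatched to DivU
t=2  I1 operands ready; I2 dispatched to MulU
t=3  I3 dispatched to IntU
t=4  I3 operands ready; I4 dispatched to AddU
t=5  I3 complete
t=9  I1 complete
t=10  R0←I1
t=11  I2 operands ready
t=12  R5←I3
t=13  I4 operands ready
t=14  I2 complete
t=15  R3←I2; I4 complete
t=16  R4←I4; I5 dispatched to IntU
t=17  I5 operands ready
t=18  I5 complete
t=19  R3←I5
t=20  I6 dispatched to IntU
t=21  I6 operands ready
t=22  I6 complete
t=23  R2←I6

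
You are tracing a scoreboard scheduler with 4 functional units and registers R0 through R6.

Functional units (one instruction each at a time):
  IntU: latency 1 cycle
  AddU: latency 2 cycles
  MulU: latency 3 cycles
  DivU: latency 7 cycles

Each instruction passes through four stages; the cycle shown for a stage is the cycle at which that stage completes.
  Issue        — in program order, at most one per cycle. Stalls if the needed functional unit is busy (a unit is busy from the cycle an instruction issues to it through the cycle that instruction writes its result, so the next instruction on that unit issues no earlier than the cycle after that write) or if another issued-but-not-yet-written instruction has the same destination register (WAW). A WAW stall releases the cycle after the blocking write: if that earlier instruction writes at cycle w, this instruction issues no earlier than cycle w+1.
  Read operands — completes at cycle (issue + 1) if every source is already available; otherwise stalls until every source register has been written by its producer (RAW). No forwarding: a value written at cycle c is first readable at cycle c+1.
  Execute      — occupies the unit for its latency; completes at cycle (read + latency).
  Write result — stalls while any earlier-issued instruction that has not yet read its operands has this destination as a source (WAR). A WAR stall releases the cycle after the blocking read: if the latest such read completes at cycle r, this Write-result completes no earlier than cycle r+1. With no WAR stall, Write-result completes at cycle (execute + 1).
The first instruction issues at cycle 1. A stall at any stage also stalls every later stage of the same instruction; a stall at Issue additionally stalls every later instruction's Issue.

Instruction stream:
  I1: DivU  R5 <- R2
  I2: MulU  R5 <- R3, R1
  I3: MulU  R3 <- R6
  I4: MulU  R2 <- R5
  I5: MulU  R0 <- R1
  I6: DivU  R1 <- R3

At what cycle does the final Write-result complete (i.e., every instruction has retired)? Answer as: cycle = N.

c1: I1 dispatched to DivU
c2: I1 operands ready
c9: I1 complete
c10: R5←I1
c11: I2 dispatched to MulU
c12: I2 operands ready
c15: I2 complete
c16: R5←I2
c17: I3 dispatched to MulU
c18: I3 operands ready
c21: I3 complete
c22: R3←I3
c23: I4 dispatched to MulU
c24: I4 operands ready
c27: I4 complete
c28: R2←I4
c29: I5 dispatched to MulU
c30: I5 operands ready · I6 dispatched to DivU
c31: I6 operands ready
c33: I5 complete
c34: R0←I5
c38: I6 complete
c39: R1←I6

cycle = 39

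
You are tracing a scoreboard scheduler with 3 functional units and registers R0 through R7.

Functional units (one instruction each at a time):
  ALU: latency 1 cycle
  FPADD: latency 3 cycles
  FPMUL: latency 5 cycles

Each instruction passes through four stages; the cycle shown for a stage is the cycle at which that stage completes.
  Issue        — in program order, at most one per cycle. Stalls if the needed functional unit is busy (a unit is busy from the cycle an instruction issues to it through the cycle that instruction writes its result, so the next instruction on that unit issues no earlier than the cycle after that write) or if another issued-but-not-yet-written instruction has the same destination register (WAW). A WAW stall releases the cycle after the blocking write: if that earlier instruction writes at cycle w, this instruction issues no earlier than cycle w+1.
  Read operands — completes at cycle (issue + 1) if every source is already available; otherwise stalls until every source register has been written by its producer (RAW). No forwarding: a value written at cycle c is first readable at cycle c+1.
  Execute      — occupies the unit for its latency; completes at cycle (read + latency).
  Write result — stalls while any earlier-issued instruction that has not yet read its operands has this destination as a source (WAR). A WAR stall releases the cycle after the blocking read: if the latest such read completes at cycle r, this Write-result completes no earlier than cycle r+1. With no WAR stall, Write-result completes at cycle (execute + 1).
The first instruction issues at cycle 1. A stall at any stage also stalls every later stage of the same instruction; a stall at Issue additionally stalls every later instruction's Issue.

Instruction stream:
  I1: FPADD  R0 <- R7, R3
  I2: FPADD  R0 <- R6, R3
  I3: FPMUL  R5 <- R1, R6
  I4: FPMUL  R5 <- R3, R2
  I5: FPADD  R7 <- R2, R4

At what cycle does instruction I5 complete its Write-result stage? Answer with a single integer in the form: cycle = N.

cycle 1: I1 dispatched to FPADD
cycle 2: I1 operands ready
cycle 5: I1 complete
cycle 6: R0←I1
cycle 7: I2 dispatched to FPADD
cycle 8: I2 operands ready · I3 dispatched to FPMUL
cycle 9: I3 operands ready
cycle 11: I2 complete
cycle 12: R0←I2
cycle 14: I3 complete
cycle 15: R5←I3
cycle 16: I4 dispatched to FPMUL
cycle 17: I4 operands ready · I5 dispatched to FPADD
cycle 18: I5 operands ready
cycle 21: I5 complete
cycle 22: I4 complete · R7←I5
cycle 23: R5←I4

cycle = 22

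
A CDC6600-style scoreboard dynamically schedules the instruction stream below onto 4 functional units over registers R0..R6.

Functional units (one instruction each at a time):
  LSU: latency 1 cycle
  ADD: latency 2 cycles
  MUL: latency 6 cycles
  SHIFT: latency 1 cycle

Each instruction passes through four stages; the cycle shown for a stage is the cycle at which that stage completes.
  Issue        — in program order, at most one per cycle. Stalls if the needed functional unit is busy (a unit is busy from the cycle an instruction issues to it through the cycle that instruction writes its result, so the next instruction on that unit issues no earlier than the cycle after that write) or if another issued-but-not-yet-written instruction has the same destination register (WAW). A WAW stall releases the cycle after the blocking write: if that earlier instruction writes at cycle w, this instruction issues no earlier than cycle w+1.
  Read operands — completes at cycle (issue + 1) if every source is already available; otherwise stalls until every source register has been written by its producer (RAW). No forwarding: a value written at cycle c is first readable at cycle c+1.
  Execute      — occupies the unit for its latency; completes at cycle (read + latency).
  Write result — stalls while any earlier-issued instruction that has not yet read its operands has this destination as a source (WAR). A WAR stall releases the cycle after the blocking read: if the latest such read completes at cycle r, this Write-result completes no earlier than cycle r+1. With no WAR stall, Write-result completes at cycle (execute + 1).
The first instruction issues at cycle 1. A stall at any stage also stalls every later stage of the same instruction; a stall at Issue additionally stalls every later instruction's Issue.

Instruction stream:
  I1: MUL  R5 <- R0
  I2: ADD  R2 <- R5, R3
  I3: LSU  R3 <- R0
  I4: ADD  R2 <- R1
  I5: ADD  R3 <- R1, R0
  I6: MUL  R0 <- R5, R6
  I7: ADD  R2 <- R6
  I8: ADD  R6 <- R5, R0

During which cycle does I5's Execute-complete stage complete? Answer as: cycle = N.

[1] issue I1 (MUL)
[2] I1 read-ops | issue I2 (ADD)
[3] issue I3 (LSU)
[4] I3 read-ops
[5] I3 finished on LSU
[8] I1 finished on MUL
[9] I1→R5
[10] I2 read-ops
[11] I3→R3
[12] I2 finished on ADD
[13] I2→R2
[14] issue I4 (ADD)
[15] I4 read-ops
[17] I4 finished on ADD
[18] I4→R2
[19] issue I5 (ADD)
[20] I5 read-ops | issue I6 (MUL)
[21] I6 read-ops
[22] I5 finished on ADD
[23] I5→R3
[24] issue I7 (ADD)
[25] I7 read-ops
[27] I6 finished on MUL | I7 finished on ADD
[28] I6→R0 | I7→R2
[29] issue I8 (ADD)
[30] I8 read-ops
[32] I8 finished on ADD
[33] I8→R6

cycle = 22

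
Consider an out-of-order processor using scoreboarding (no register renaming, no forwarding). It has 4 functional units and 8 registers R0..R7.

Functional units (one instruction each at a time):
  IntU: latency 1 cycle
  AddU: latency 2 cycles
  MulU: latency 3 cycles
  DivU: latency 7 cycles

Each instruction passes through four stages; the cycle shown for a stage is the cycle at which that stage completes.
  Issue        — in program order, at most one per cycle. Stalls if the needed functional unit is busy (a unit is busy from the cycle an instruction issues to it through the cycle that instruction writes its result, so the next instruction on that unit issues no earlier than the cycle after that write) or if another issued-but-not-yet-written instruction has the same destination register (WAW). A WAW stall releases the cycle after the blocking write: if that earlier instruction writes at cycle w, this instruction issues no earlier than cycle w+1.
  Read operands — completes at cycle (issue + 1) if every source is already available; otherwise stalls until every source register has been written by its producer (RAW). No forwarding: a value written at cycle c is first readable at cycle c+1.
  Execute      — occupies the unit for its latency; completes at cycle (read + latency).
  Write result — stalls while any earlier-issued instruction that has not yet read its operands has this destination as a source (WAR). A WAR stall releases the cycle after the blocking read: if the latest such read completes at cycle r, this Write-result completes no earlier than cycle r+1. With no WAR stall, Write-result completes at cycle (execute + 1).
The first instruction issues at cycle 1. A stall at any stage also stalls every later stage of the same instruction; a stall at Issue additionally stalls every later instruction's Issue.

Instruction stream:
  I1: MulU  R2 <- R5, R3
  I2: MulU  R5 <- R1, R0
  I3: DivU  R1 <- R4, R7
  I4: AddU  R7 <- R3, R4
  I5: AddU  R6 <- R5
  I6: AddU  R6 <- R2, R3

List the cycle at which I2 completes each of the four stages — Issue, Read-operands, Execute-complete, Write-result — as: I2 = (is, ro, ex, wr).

I2 = (7, 8, 11, 12)

I1  is:1  ro:2  ex:5  wr:6
I2  is:7  ro:8  ex:11  wr:12  — struct: MulU busy until I1 writes@6
I3  is:8  ro:9  ex:16  wr:17
I4  is:9  ro:10  ex:12  wr:13
I5  is:14  ro:15  ex:17  wr:18  — struct: AddU busy until I4 writes@13
I6  is:19  ro:20  ex:22  wr:23  — struct: AddU busy until I5 writes@18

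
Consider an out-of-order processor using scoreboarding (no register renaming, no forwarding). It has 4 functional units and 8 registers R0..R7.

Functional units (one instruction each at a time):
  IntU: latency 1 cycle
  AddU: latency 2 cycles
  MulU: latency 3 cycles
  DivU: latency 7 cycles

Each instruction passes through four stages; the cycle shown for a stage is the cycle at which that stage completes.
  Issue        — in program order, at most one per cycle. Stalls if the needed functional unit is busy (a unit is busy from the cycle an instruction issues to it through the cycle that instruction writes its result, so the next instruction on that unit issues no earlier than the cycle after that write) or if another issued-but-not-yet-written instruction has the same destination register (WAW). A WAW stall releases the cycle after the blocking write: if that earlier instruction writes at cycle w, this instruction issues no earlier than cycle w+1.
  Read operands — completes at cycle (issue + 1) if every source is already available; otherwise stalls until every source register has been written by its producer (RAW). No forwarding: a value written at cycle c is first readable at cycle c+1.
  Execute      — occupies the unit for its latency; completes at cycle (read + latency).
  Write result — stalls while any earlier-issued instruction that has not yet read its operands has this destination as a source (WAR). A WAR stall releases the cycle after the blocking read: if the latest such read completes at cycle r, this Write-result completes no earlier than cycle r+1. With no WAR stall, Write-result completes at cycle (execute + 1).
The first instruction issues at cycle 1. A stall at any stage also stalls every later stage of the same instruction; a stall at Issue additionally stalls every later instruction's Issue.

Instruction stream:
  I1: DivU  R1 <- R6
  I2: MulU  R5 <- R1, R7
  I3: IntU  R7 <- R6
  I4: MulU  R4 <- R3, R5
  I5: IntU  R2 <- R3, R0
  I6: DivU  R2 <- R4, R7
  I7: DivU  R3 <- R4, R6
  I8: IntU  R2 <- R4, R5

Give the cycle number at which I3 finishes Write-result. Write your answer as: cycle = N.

cycle = 12

c1: I1→DivU
c2: I1 RO | I2→MulU
c3: I3→IntU
c4: I3 RO
c5: I3 EX
c9: I1 EX
c10: I1 WR R1
c11: I2 RO
c12: I3 WR R7
c14: I2 EX
c15: I2 WR R5
c16: I4→MulU
c17: I4 RO | I5→IntU
c18: I5 RO
c19: I5 EX
c20: I4 EX | I5 WR R2
c21: I4 WR R4 | I6→DivU
c22: I6 RO
c29: I6 EX
c30: I6 WR R2
c31: I7→DivU
c32: I7 RO | I8→IntU
c33: I8 RO
c34: I8 EX
c35: I8 WR R2
c39: I7 EX
c40: I7 WR R3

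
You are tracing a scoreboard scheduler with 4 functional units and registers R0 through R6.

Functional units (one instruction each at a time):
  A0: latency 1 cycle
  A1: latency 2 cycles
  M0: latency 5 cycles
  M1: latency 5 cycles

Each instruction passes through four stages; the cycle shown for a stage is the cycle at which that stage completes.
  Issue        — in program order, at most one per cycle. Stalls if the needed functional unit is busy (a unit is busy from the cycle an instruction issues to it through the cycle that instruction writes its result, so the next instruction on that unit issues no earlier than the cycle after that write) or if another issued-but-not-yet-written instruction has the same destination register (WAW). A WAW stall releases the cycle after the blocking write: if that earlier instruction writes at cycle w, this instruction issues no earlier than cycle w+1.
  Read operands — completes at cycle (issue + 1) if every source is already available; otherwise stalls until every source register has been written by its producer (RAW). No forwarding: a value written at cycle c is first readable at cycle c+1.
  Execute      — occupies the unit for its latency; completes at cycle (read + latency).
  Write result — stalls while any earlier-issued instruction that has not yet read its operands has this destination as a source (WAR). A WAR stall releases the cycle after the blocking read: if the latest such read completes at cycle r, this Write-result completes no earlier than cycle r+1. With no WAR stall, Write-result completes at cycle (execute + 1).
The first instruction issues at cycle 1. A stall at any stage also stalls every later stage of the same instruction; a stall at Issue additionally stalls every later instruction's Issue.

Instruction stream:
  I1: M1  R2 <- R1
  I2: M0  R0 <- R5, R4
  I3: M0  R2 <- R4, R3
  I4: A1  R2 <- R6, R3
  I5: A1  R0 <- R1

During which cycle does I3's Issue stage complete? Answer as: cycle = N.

cycle = 10

I1  is:1  ro:2  ex:7  wr:8
I2  is:2  ro:3  ex:8  wr:9
I3  is:10  ro:11  ex:16  wr:17  — struct: M0 busy until I2 writes@9
I4  is:18  ro:19  ex:21  wr:22  — WAW R2: wait I3 write@17
I5  is:23  ro:24  ex:26  wr:27  — struct: A1 busy until I4 writes@22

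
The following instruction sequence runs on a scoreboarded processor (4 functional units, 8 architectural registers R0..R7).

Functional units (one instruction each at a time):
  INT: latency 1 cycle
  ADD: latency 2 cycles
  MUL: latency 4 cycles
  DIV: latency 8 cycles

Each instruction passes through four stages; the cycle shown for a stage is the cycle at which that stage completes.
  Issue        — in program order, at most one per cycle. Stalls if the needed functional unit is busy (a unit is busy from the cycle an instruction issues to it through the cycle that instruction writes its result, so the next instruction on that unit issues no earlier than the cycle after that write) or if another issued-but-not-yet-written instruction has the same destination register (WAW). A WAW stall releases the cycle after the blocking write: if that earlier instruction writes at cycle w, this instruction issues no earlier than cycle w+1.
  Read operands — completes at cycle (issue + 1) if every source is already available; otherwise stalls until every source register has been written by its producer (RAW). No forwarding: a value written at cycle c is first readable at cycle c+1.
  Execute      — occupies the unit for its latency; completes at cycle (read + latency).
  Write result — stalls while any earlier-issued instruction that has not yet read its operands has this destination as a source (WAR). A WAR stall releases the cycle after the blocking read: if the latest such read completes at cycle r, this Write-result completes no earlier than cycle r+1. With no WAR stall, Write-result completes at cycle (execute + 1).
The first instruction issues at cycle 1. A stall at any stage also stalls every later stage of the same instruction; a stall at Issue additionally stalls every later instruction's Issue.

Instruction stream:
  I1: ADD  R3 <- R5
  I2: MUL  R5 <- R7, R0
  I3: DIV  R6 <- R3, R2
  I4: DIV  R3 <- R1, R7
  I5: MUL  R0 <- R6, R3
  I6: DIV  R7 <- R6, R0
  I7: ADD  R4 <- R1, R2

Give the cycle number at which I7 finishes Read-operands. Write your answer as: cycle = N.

cycle = 29

I1: IS=1 RO=2 EX=4 WR=5
I2: IS=2 RO=3 EX=7 WR=8
I3: IS=3 RO=6 EX=14 WR=15  [RAW R3: wait I1 write@5]
I4: IS=16 RO=17 EX=25 WR=26  [struct: DIV busy until I3 writes@15]
I5: IS=17 RO=27 EX=31 WR=32  [RAW R3: wait I4 write@26]
I6: IS=27 RO=33 EX=41 WR=42  [struct: DIV busy until I4 writes@26; RAW R0: wait I5 write@32]
I7: IS=28 RO=29 EX=31 WR=32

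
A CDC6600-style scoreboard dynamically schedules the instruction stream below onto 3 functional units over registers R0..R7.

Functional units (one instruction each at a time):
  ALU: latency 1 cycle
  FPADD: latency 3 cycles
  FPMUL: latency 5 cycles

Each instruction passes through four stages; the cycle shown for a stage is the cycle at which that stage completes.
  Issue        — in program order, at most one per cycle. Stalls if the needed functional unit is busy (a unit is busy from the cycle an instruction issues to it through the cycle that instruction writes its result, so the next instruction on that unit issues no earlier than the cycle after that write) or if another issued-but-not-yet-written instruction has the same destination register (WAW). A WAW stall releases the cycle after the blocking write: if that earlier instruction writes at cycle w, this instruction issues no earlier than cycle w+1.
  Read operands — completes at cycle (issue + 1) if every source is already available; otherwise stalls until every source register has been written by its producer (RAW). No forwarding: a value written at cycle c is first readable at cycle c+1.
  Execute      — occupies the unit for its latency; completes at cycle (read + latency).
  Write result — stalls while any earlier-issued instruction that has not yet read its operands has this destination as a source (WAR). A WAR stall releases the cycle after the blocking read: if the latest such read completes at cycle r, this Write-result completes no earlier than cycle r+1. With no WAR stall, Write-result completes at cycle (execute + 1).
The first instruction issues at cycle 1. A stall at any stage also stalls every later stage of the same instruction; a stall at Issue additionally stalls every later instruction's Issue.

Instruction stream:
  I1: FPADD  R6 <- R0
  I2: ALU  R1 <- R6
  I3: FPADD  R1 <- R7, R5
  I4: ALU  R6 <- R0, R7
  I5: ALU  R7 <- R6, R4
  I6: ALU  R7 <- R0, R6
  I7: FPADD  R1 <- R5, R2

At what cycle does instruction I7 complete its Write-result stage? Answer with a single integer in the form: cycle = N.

c1: I1 issues→FPADD
c2: I1 reads, I2 issues→ALU
c5: I1 exec-done
c6: I1 writes R6
c7: I2 reads
c8: I2 exec-done
c9: I2 writes R1
c10: I3 issues→FPADD
c11: I3 reads, I4 issues→ALU
c12: I4 reads
c13: I4 exec-done
c14: I3 exec-done, I4 writes R6
c15: I3 writes R1, I5 issues→ALU
c16: I5 reads
c17: I5 exec-done
c18: I5 writes R7
c19: I6 issues→ALU
c20: I6 reads, I7 issues→FPADD
c21: I6 exec-done, I7 reads
c22: I6 writes R7
c24: I7 exec-done
c25: I7 writes R1

cycle = 25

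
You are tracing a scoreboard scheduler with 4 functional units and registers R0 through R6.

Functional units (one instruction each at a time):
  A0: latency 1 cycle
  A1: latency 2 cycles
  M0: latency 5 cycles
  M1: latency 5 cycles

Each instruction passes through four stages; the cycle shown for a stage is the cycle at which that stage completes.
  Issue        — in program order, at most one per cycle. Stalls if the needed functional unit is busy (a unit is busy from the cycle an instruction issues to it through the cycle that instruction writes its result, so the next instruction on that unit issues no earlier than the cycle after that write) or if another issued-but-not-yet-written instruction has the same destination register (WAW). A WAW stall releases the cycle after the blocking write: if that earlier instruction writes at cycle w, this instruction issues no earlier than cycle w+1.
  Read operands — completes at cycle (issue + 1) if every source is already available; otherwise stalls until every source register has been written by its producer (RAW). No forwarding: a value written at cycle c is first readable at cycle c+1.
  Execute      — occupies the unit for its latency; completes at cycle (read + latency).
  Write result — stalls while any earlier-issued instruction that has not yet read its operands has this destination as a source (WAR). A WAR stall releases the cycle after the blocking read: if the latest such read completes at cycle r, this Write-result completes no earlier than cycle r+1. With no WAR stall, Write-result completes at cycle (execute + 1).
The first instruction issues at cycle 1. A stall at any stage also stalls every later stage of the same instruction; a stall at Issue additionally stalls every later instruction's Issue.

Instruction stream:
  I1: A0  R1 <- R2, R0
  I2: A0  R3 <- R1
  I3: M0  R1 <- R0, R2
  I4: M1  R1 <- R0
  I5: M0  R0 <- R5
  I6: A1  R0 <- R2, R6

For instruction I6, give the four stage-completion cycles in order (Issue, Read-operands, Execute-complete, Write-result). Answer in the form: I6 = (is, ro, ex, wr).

I6 = (23, 24, 26, 27)

I1 -> (1, 2, 3, 4)
I2 -> (5, 6, 7, 8)  // struct: A0 busy until I1 writes@4
I3 -> (6, 7, 12, 13)
I4 -> (14, 15, 20, 21)  // WAW R1: wait I3 write@13
I5 -> (15, 16, 21, 22)
I6 -> (23, 24, 26, 27)  // WAW R0: wait I5 write@22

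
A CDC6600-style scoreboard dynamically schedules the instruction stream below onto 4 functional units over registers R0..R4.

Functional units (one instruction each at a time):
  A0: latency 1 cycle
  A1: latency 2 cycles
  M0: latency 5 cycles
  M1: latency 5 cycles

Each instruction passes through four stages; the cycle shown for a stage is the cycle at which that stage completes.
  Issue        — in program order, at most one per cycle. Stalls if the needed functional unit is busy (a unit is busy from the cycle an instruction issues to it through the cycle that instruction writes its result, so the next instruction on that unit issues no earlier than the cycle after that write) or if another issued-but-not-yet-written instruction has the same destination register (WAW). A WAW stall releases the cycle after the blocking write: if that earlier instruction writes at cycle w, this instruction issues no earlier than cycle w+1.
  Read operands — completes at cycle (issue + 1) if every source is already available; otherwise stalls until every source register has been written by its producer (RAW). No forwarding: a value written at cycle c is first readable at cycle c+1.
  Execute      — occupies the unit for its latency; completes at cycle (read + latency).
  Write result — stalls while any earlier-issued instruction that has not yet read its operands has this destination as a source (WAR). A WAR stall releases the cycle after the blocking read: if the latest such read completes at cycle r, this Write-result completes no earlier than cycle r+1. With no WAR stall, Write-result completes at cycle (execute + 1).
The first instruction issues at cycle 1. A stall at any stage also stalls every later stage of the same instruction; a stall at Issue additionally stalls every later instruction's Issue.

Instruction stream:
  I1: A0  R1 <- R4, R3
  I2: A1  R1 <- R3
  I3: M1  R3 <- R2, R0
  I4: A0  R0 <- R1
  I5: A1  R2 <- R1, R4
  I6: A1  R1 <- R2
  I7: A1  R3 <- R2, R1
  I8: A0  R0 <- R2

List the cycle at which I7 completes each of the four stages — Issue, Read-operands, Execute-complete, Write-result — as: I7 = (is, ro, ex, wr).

c1: I1 issues→A0
c2: I1 reads
c3: I1 exec-done
c4: I1 writes R1
c5: I2 issues→A1
c6: I2 reads, I3 issues→M1
c7: I3 reads, I4 issues→A0
c8: I2 exec-done
c9: I2 writes R1
c10: I4 reads, I5 issues→A1
c11: I4 exec-done, I5 reads
c12: I3 exec-done, I4 writes R0
c13: I3 writes R3, I5 exec-done
c14: I5 writes R2
c15: I6 issues→A1
c16: I6 reads
c18: I6 exec-done
c19: I6 writes R1
c20: I7 issues→A1
c21: I7 reads, I8 issues→A0
c22: I8 reads
c23: I7 exec-done, I8 exec-done
c24: I7 writes R3, I8 writes R0

I7 = (20, 21, 23, 24)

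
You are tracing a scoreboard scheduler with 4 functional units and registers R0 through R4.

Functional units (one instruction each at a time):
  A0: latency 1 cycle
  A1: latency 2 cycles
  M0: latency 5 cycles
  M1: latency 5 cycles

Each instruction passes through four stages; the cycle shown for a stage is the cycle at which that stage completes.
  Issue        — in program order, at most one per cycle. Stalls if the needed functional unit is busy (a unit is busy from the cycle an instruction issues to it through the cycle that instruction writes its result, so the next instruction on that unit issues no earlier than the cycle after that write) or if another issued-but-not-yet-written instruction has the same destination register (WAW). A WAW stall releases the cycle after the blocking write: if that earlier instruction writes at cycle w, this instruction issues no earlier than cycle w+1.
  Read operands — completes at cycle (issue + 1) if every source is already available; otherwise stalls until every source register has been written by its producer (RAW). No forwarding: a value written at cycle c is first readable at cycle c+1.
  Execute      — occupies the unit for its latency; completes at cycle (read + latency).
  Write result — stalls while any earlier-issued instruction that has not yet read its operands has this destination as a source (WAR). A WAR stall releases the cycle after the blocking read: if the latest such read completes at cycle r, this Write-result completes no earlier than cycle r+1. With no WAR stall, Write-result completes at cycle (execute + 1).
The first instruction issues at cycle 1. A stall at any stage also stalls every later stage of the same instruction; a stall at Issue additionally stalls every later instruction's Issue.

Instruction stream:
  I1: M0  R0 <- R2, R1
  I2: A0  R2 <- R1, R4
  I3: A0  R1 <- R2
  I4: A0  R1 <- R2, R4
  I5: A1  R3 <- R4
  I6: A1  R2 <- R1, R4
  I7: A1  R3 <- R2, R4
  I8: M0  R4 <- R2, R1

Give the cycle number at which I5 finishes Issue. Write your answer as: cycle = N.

cycle = 11

c1: I1 issues→M0
c2: I1 reads, I2 issues→A0
c3: I2 reads
c4: I2 exec-done
c5: I2 writes R2
c6: I3 issues→A0
c7: I1 exec-done, I3 reads
c8: I1 writes R0, I3 exec-done
c9: I3 writes R1
c10: I4 issues→A0
c11: I4 reads, I5 issues→A1
c12: I4 exec-done, I5 reads
c13: I4 writes R1
c14: I5 exec-done
c15: I5 writes R3
c16: I6 issues→A1
c17: I6 reads
c19: I6 exec-done
c20: I6 writes R2
c21: I7 issues→A1
c22: I7 reads, I8 issues→M0
c23: I8 reads
c24: I7 exec-done
c25: I7 writes R3
c28: I8 exec-done
c29: I8 writes R4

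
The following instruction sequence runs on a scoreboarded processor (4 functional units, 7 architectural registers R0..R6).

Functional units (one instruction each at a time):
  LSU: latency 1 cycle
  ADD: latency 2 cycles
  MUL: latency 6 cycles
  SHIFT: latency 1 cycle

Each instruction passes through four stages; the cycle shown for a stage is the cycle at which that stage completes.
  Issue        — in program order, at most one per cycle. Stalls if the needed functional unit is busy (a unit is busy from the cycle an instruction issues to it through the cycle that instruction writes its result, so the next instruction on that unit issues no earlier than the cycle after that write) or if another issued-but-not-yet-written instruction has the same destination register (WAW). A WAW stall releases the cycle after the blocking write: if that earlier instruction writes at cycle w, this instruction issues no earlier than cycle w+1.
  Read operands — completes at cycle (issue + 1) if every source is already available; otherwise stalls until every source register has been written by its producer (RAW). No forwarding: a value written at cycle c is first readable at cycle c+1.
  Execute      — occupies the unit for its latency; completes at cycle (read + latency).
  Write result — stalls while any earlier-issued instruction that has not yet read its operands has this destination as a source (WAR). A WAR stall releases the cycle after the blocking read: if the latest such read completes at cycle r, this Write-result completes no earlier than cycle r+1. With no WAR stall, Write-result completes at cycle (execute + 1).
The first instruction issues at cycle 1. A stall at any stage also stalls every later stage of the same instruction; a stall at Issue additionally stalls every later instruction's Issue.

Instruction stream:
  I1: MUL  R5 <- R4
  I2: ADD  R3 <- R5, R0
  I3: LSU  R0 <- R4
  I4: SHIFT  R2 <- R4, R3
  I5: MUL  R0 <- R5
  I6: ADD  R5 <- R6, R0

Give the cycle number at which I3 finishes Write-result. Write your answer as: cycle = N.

cycle = 11

I1 -> (1, 2, 8, 9)
I2 -> (2, 10, 12, 13)  // RAW R5: wait I1 write@9
I3 -> (3, 4, 5, 11)  // WAR R0: wait I2 read@10
I4 -> (4, 14, 15, 16)  // RAW R3: wait I2 write@13
I5 -> (12, 13, 19, 20)  // WAW R0: wait I3 write@11
I6 -> (14, 21, 23, 24)  // struct: ADD busy until I2 writes@13, RAW R0: wait I5 write@20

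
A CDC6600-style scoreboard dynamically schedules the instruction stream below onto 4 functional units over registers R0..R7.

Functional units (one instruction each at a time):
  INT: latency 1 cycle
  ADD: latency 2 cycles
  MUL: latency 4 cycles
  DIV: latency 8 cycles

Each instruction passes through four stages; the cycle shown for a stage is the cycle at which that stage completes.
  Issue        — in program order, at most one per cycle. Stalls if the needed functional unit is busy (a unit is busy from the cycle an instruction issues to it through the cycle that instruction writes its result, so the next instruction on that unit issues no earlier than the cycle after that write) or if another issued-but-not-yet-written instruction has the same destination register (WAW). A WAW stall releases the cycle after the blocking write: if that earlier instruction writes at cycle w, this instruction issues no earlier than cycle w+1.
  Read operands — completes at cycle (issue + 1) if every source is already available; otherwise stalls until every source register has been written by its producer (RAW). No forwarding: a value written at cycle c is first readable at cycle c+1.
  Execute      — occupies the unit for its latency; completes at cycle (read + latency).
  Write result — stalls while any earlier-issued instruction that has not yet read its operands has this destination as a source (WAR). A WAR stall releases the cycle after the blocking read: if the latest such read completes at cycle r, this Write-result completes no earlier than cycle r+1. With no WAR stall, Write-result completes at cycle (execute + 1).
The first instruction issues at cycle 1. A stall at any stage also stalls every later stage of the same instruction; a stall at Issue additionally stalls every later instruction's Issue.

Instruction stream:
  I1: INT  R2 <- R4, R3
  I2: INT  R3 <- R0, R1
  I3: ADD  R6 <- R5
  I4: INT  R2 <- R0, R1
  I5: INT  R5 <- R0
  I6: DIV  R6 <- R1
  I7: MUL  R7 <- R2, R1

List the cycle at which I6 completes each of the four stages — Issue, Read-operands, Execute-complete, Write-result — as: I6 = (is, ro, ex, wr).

I1  is:1  ro:2  ex:3  wr:4
I2  is:5  ro:6  ex:7  wr:8  — struct: INT busy until I1 writes@4
I3  is:6  ro:7  ex:9  wr:10
I4  is:9  ro:10  ex:11  wr:12  — struct: INT busy until I2 writes@8
I5  is:13  ro:14  ex:15  wr:16  — struct: INT busy until I4 writes@12
I6  is:14  ro:15  ex:23  wr:24
I7  is:15  ro:16  ex:20  wr:21

I6 = (14, 15, 23, 24)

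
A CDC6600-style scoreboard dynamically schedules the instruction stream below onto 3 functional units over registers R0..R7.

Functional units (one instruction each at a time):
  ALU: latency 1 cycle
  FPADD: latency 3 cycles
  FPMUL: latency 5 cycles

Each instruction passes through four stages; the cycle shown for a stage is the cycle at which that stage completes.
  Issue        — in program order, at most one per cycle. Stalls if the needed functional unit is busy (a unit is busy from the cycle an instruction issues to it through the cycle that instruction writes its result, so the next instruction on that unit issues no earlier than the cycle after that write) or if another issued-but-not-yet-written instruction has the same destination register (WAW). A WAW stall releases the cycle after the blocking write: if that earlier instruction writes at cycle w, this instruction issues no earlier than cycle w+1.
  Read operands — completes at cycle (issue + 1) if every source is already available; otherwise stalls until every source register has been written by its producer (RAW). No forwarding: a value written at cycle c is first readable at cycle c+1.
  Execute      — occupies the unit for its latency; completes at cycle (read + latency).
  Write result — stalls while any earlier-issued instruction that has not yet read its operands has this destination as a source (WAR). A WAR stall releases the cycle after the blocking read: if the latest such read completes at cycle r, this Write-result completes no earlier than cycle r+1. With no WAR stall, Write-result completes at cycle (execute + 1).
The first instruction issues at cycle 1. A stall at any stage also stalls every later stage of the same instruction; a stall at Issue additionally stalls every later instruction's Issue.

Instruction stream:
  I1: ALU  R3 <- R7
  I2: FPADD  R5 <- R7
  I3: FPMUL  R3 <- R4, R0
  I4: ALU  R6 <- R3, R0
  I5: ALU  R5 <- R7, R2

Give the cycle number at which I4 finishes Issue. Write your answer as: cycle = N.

cycle = 6

[I1] 1/2/3/4
[I2] 2/3/6/7
[I3] 5/6/11/12  (WAW R3: wait I1 write@4)
[I4] 6/13/14/15  (RAW R3: wait I3 write@12)
[I5] 16/17/18/19  (struct: ALU busy until I4 writes@15)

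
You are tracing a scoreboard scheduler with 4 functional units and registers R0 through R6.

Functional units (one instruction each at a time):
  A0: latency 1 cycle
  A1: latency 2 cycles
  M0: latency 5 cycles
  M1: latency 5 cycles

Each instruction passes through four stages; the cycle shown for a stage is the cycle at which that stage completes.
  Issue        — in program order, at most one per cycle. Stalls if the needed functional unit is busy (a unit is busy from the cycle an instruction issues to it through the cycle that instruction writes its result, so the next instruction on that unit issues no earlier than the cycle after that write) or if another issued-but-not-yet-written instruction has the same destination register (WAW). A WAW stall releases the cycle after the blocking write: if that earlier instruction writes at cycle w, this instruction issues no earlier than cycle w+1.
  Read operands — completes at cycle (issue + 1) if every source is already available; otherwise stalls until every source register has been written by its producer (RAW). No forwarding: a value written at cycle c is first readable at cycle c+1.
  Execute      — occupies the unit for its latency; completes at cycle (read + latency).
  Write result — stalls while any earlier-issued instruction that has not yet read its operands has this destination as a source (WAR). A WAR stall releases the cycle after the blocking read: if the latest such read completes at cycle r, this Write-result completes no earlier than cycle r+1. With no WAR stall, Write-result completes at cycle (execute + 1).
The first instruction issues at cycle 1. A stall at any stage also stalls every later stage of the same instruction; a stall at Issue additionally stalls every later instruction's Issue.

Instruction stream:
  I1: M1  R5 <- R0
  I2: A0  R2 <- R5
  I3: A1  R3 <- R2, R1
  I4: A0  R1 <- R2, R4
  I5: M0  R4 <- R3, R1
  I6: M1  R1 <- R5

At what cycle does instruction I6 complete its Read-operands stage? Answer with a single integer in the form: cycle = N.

cycle = 17

1) issue 1, read 2, done 7, write 8
2) issue 2, read 9, done 10, write 11  <RAW R5: wait I1 write@8>
3) issue 3, read 12, done 14, write 15  <RAW R2: wait I2 write@11>
4) issue 12, read 13, done 14, write 15  <struct: A0 busy until I2 writes@11>
5) issue 13, read 16, done 21, write 22  <RAW R3: wait I3 write@15 / RAW R1: wait I4 write@15>
6) issue 16, read 17, done 22, write 23  <WAW R1: wait I4 write@15>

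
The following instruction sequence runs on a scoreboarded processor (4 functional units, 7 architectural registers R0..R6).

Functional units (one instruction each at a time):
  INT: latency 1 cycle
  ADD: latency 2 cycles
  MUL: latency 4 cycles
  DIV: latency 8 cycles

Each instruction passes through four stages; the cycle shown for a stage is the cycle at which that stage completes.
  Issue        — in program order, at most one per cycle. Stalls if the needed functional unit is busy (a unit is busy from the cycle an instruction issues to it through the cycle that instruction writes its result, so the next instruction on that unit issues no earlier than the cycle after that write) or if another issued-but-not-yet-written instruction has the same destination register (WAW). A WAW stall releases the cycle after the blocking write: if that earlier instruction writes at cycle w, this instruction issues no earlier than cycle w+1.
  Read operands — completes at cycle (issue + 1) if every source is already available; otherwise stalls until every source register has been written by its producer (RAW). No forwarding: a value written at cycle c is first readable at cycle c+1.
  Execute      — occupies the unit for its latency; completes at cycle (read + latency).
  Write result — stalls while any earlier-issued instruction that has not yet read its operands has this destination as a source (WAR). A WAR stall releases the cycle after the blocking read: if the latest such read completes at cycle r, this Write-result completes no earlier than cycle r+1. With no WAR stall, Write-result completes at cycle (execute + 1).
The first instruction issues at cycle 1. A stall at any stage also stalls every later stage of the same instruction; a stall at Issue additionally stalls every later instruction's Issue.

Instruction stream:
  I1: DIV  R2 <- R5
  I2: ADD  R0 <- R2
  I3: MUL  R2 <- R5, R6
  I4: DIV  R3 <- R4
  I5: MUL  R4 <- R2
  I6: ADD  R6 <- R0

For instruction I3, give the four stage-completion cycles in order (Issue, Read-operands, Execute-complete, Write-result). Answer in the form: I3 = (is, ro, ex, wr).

cycle 1: I1→DIV
cycle 2: I1 RO · I2→ADD
cycle 10: I1 EX
cycle 11: I1 WR R2
cycle 12: I2 RO · I3→MUL
cycle 13: I3 RO · I4→DIV
cycle 14: I2 EX · I4 RO
cycle 15: I2 WR R0
cycle 17: I3 EX
cycle 18: I3 WR R2
cycle 19: I5→MUL
cycle 20: I5 RO · I6→ADD
cycle 21: I6 RO
cycle 22: I4 EX
cycle 23: I4 WR R3 · I6 EX
cycle 24: I5 EX · I6 WR R6
cycle 25: I5 WR R4

I3 = (12, 13, 17, 18)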